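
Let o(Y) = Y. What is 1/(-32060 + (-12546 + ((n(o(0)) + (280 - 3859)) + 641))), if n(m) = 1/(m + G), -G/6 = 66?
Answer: -396/18827425 ≈ -2.1033e-5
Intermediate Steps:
G = -396 (G = -6*66 = -396)
n(m) = 1/(-396 + m) (n(m) = 1/(m - 396) = 1/(-396 + m))
1/(-32060 + (-12546 + ((n(o(0)) + (280 - 3859)) + 641))) = 1/(-32060 + (-12546 + ((1/(-396 + 0) + (280 - 3859)) + 641))) = 1/(-32060 + (-12546 + ((1/(-396) - 3579) + 641))) = 1/(-32060 + (-12546 + ((-1/396 - 3579) + 641))) = 1/(-32060 + (-12546 + (-1417285/396 + 641))) = 1/(-32060 + (-12546 - 1163449/396)) = 1/(-32060 - 6131665/396) = 1/(-18827425/396) = -396/18827425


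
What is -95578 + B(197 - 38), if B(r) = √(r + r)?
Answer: -95578 + √318 ≈ -95560.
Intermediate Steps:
B(r) = √2*√r (B(r) = √(2*r) = √2*√r)
-95578 + B(197 - 38) = -95578 + √2*√(197 - 38) = -95578 + √2*√159 = -95578 + √318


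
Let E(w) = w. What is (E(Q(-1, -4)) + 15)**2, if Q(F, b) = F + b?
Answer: 100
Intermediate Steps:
(E(Q(-1, -4)) + 15)**2 = ((-1 - 4) + 15)**2 = (-5 + 15)**2 = 10**2 = 100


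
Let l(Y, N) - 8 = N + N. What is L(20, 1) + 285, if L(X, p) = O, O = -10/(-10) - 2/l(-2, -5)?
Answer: 287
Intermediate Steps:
l(Y, N) = 8 + 2*N (l(Y, N) = 8 + (N + N) = 8 + 2*N)
O = 2 (O = -10/(-10) - 2/(8 + 2*(-5)) = -10*(-1/10) - 2/(8 - 10) = 1 - 2/(-2) = 1 - 2*(-1/2) = 1 + 1 = 2)
L(X, p) = 2
L(20, 1) + 285 = 2 + 285 = 287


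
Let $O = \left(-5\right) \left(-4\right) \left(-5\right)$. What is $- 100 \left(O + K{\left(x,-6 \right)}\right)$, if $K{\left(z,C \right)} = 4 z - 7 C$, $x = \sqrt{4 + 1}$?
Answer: $5800 - 400 \sqrt{5} \approx 4905.6$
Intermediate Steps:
$x = \sqrt{5} \approx 2.2361$
$O = -100$ ($O = 20 \left(-5\right) = -100$)
$K{\left(z,C \right)} = - 7 C + 4 z$
$- 100 \left(O + K{\left(x,-6 \right)}\right) = - 100 \left(-100 + \left(\left(-7\right) \left(-6\right) + 4 \sqrt{5}\right)\right) = - 100 \left(-100 + \left(42 + 4 \sqrt{5}\right)\right) = - 100 \left(-58 + 4 \sqrt{5}\right) = 5800 - 400 \sqrt{5}$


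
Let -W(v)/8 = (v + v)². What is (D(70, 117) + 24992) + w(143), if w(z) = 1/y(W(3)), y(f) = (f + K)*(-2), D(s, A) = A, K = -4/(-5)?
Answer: 72113053/2872 ≈ 25109.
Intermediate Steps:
K = ⅘ (K = -4*(-⅕) = ⅘ ≈ 0.80000)
W(v) = -32*v² (W(v) = -8*(v + v)² = -8*4*v² = -32*v²)
y(f) = -8/5 - 2*f (y(f) = (f + ⅘)*(-2) = (⅘ + f)*(-2) = -8/5 - 2*f)
w(z) = 5/2872 (w(z) = 1/(-8/5 - (-64)*3²) = 1/(-8/5 - (-64)*9) = 1/(-8/5 - 2*(-288)) = 1/(-8/5 + 576) = 1/(2872/5) = 5/2872)
(D(70, 117) + 24992) + w(143) = (117 + 24992) + 5/2872 = 25109 + 5/2872 = 72113053/2872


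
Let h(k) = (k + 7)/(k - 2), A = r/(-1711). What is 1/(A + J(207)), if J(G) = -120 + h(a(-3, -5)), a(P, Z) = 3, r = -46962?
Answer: -1711/141248 ≈ -0.012113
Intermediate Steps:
A = 46962/1711 (A = -46962/(-1711) = -46962*(-1/1711) = 46962/1711 ≈ 27.447)
h(k) = (7 + k)/(-2 + k)
J(G) = -110 (J(G) = -120 + (7 + 3)/(-2 + 3) = -120 + 10/1 = -120 + 1*10 = -120 + 10 = -110)
1/(A + J(207)) = 1/(46962/1711 - 110) = 1/(-141248/1711) = -1711/141248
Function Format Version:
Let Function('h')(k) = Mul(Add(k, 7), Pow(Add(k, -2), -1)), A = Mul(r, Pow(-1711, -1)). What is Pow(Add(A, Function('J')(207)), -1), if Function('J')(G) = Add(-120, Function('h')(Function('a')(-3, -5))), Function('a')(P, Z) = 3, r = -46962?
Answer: Rational(-1711, 141248) ≈ -0.012113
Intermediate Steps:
A = Rational(46962, 1711) (A = Mul(-46962, Pow(-1711, -1)) = Mul(-46962, Rational(-1, 1711)) = Rational(46962, 1711) ≈ 27.447)
Function('h')(k) = Mul(Pow(Add(-2, k), -1), Add(7, k)) (Function('h')(k) = Mul(Add(7, k), Pow(Add(-2, k), -1)) = Mul(Pow(Add(-2, k), -1), Add(7, k)))
Function('J')(G) = -110 (Function('J')(G) = Add(-120, Mul(Pow(Add(-2, 3), -1), Add(7, 3))) = Add(-120, Mul(Pow(1, -1), 10)) = Add(-120, Mul(1, 10)) = Add(-120, 10) = -110)
Pow(Add(A, Function('J')(207)), -1) = Pow(Add(Rational(46962, 1711), -110), -1) = Pow(Rational(-141248, 1711), -1) = Rational(-1711, 141248)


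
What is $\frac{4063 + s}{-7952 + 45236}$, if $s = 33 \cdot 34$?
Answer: $\frac{5185}{37284} \approx 0.13907$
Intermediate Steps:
$s = 1122$
$\frac{4063 + s}{-7952 + 45236} = \frac{4063 + 1122}{-7952 + 45236} = \frac{5185}{37284}$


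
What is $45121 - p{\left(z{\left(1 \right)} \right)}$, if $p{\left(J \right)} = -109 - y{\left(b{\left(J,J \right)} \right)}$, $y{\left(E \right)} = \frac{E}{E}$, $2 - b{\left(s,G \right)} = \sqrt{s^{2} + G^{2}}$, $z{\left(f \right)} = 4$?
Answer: $45231$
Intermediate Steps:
$b{\left(s,G \right)} = 2 - \sqrt{G^{2} + s^{2}}$ ($b{\left(s,G \right)} = 2 - \sqrt{s^{2} + G^{2}} = 2 - \sqrt{G^{2} + s^{2}}$)
$y{\left(E \right)} = 1$
$p{\left(J \right)} = -110$ ($p{\left(J \right)} = -109 - 1 = -110$)
$45121 - p{\left(z{\left(1 \right)} \right)} = 45121 - -110 = 45121 + 110 = 45231$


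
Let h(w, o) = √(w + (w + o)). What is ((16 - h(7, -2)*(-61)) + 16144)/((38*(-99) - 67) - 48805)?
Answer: -8080/26317 - 61*√3/26317 ≈ -0.31104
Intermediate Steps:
h(w, o) = √(o + 2*w) (h(w, o) = √(w + (o + w)) = √(o + 2*w))
((16 - h(7, -2)*(-61)) + 16144)/((38*(-99) - 67) - 48805) = ((16 - √(-2 + 2*7)*(-61)) + 16144)/((38*(-99) - 67) - 48805) = ((16 - √(-2 + 14)*(-61)) + 16144)/((-3762 - 67) - 48805) = ((16 - √12*(-61)) + 16144)/(-3829 - 48805) = ((16 - 2*√3*(-61)) + 16144)/(-52634) = ((16 - 2*√3*(-61)) + 16144)*(-1/52634) = ((16 + 122*√3) + 16144)*(-1/52634) = (16160 + 122*√3)*(-1/52634) = -8080/26317 - 61*√3/26317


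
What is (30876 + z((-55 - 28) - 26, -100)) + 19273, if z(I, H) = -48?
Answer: 50101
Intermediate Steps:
(30876 + z((-55 - 28) - 26, -100)) + 19273 = (30876 - 48) + 19273 = 30828 + 19273 = 50101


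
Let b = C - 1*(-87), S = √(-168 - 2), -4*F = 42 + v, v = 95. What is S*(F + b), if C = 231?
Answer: 1135*I*√170/4 ≈ 3699.6*I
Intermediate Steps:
F = -137/4 (F = -(42 + 95)/4 = -¼*137 = -137/4 ≈ -34.250)
S = I*√170 (S = √(-170) = I*√170 ≈ 13.038*I)
b = 318 (b = 231 - 1*(-87) = 231 + 87 = 318)
S*(F + b) = (I*√170)*(-137/4 + 318) = (I*√170)*(1135/4) = 1135*I*√170/4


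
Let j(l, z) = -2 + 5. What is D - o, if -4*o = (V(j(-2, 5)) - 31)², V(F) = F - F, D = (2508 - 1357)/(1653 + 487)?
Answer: 257643/1070 ≈ 240.79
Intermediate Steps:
j(l, z) = 3
D = 1151/2140 ≈ 0.53785
V(F) = 0
o = -961/4 (o = -(0 - 31)²/4 = -¼*(-31)² = -¼*961 = -961/4 ≈ -240.25)
D - o = 1151/2140 - 1*(-961/4) = 1151/2140 + 961/4 = 257643/1070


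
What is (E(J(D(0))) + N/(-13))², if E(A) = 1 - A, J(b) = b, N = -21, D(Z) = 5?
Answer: 961/169 ≈ 5.6864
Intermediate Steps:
(E(J(D(0))) + N/(-13))² = ((1 - 1*5) - 21/(-13))² = ((1 - 5) - 21*(-1/13))² = (-4 + 21/13)² = (-31/13)² = 961/169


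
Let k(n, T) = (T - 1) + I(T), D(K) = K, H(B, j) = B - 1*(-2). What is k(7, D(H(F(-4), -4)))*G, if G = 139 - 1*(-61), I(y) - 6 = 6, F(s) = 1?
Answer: 2800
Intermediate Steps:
H(B, j) = 2 + B (H(B, j) = B + 2 = 2 + B)
I(y) = 12 (I(y) = 6 + 6 = 12)
G = 200 (G = 139 + 61 = 200)
k(n, T) = 11 + T (k(n, T) = (T - 1) + 12 = (-1 + T) + 12 = 11 + T)
k(7, D(H(F(-4), -4)))*G = (11 + (2 + 1))*200 = (11 + 3)*200 = 14*200 = 2800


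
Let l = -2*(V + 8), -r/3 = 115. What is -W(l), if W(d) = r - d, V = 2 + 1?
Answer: 323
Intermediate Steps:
V = 3
r = -345 (r = -3*115 = -345)
l = -22 (l = -2*(3 + 8) = -2*11 = -22)
W(d) = -345 - d
-W(l) = -(-345 - 1*(-22)) = -(-345 + 22) = -1*(-323) = 323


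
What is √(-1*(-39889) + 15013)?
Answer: √54902 ≈ 234.31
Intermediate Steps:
√(-1*(-39889) + 15013) = √(39889 + 15013) = √54902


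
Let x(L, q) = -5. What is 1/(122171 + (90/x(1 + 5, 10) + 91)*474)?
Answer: 1/156773 ≈ 6.3787e-6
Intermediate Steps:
1/(122171 + (90/x(1 + 5, 10) + 91)*474) = 1/(122171 + (90/(-5) + 91)*474) = 1/(122171 + (90*(-⅕) + 91)*474) = 1/(122171 + (-18 + 91)*474) = 1/(122171 + 73*474) = 1/(122171 + 34602) = 1/156773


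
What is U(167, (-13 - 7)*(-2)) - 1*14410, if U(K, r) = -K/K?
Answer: -14411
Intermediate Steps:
U(K, r) = -1 (U(K, r) = -1*1 = -1)
U(167, (-13 - 7)*(-2)) - 1*14410 = -1 - 1*14410 = -1 - 14410 = -14411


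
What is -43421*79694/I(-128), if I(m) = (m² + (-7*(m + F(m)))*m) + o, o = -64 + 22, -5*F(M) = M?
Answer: 8650982935/188521 ≈ 45889.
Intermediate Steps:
F(M) = -M/5
o = -42
I(m) = -42 - 23*m²/5 (I(m) = (m² + (-7*(m - m/5))*m) - 42 = (m² + (-28*m/5)*m) - 42 = (m² - 28*m²/5) - 42 = -23*m²/5 - 42 = -42 - 23*m²/5)
-43421*79694/I(-128) = -43421*79694/(-42 - 23/5*(-128)²) = -43421*79694/(-42 - 23/5*16384) = -43421*79694/(-42 - 376832/5) = -43421/((-377042/5*1/79694)) = -43421/(-188521/199235) = -43421*(-199235/188521) = 8650982935/188521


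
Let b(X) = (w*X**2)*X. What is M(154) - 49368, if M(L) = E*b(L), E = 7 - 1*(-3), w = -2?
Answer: -73094648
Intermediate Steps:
b(X) = -2*X**3 (b(X) = (-2*X**2)*X = -2*X**3)
E = 10 (E = 7 + 3 = 10)
M(L) = -20*L**3 (M(L) = 10*(-2*L**3) = -20*L**3)
M(154) - 49368 = -20*154**3 - 49368 = -20*3652264 - 49368 = -73045280 - 49368 = -73094648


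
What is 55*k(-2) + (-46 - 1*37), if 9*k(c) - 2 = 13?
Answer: 26/3 ≈ 8.6667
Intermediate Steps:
k(c) = 5/3 (k(c) = 2/9 + (⅑)*13 = 2/9 + 13/9 = 5/3)
55*k(-2) + (-46 - 1*37) = 55*(5/3) + (-46 - 1*37) = 275/3 + (-46 - 37) = 275/3 - 83 = 26/3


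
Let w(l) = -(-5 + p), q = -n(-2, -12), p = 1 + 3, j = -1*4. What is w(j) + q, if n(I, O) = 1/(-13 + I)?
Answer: 16/15 ≈ 1.0667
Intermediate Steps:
j = -4
p = 4
q = 1/15 (q = -1/(-13 - 2) = -1/(-15) = -1*(-1/15) = 1/15 ≈ 0.066667)
w(l) = 1 (w(l) = -(-5 + 4) = -1*(-1) = 1)
w(j) + q = 1 + 1/15 = 16/15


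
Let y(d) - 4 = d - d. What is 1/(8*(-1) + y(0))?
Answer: -¼ ≈ -0.25000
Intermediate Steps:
y(d) = 4 (y(d) = 4 + (d - d) = 4 + 0 = 4)
1/(8*(-1) + y(0)) = 1/(8*(-1) + 4) = 1/(-8 + 4) = 1/(-4) = -¼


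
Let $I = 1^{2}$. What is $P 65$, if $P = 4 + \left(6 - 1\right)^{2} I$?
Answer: $1885$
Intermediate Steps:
$I = 1$
$P = 29$ ($P = 4 + \left(6 - 1\right)^{2} \cdot 1 = 4 + 5^{2} \cdot 1 = 4 + 25 \cdot 1 = 4 + 25 = 29$)
$P 65 = 29 \cdot 65 = 1885$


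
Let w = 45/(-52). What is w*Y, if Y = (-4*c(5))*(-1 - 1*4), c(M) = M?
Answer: -1125/13 ≈ -86.538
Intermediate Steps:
Y = 100 (Y = (-4*5)*(-1 - 1*4) = -20*(-1 - 4) = -20*(-5) = 100)
w = -45/52 (w = 45*(-1/52) = -45/52 ≈ -0.86539)
w*Y = -45/52*100 = -1125/13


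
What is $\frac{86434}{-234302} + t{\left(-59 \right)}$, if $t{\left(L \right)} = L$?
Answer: $- \frac{6955126}{117151} \approx -59.369$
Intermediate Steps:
$\frac{86434}{-234302} + t{\left(-59 \right)} = \frac{86434}{-234302} - 59 = 86434 \left(- \frac{1}{234302}\right) - 59 = - \frac{43217}{117151} - 59 = - \frac{6955126}{117151}$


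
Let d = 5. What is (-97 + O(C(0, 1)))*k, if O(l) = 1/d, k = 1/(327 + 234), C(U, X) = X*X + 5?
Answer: -44/255 ≈ -0.17255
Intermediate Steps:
C(U, X) = 5 + X**2 (C(U, X) = X**2 + 5 = 5 + X**2)
k = 1/561 ≈ 0.0017825
O(l) = 1/5
(-97 + O(C(0, 1)))*k = (-97 + 1/5)*(1/561) = -484/5*1/561 = -44/255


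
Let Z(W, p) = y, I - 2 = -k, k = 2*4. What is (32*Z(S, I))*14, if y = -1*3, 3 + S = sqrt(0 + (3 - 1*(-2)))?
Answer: -1344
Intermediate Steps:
S = -3 + sqrt(5) (S = -3 + sqrt(0 + (3 - 1*(-2))) = -3 + sqrt(0 + (3 + 2)) = -3 + sqrt(0 + 5) = -3 + sqrt(5) ≈ -0.76393)
k = 8
y = -3
I = -6 (I = 2 - 1*8 = 2 - 8 = -6)
Z(W, p) = -3
(32*Z(S, I))*14 = (32*(-3))*14 = -96*14 = -1344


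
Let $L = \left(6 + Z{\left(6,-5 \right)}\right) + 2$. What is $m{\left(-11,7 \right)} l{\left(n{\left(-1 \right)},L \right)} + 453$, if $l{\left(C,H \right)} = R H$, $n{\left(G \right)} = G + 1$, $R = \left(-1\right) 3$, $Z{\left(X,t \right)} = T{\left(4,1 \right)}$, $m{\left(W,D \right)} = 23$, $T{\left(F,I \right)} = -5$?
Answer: $246$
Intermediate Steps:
$Z{\left(X,t \right)} = -5$
$R = -3$
$L = 3$ ($L = \left(6 - 5\right) + 2 = 1 + 2 = 3$)
$n{\left(G \right)} = 1 + G$
$l{\left(C,H \right)} = - 3 H$
$m{\left(-11,7 \right)} l{\left(n{\left(-1 \right)},L \right)} + 453 = 23 \left(\left(-3\right) 3\right) + 453 = 23 \left(-9\right) + 453 = -207 + 453 = 246$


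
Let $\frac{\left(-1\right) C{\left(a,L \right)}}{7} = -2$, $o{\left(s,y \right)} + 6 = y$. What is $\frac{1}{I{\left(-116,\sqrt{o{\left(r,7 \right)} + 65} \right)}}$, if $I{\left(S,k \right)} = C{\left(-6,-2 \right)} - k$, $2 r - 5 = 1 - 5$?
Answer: $\frac{7}{65} + \frac{\sqrt{66}}{130} \approx 0.17018$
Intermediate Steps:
$r = \frac{1}{2}$ ($r = \frac{5}{2} + \frac{1 - 5}{2} = \frac{5}{2} + \frac{1}{2} \left(-4\right) = \frac{5}{2} - 2 = \frac{1}{2} \approx 0.5$)
$o{\left(s,y \right)} = -6 + y$
$C{\left(a,L \right)} = 14$ ($C{\left(a,L \right)} = \left(-7\right) \left(-2\right) = 14$)
$I{\left(S,k \right)} = 14 - k$
$\frac{1}{I{\left(-116,\sqrt{o{\left(r,7 \right)} + 65} \right)}} = \frac{1}{14 - \sqrt{\left(-6 + 7\right) + 65}} = \frac{1}{14 - \sqrt{1 + 65}} = \frac{1}{14 - \sqrt{66}}$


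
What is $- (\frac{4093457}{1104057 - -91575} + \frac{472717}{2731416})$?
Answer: $- \frac{489422063219}{136073682288} \approx -3.5967$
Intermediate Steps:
$- (\frac{4093457}{1104057 - -91575} + \frac{472717}{2731416}) = - (\frac{4093457}{1104057 + 91575} + 472717 \cdot \frac{1}{2731416}) = - (\frac{4093457}{1195632} + \frac{472717}{2731416}) = \left(-1\right) \frac{489422063219}{136073682288} = - \frac{489422063219}{136073682288}$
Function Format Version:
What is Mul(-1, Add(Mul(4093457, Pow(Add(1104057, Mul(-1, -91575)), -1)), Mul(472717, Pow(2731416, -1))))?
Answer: Rational(-489422063219, 136073682288) ≈ -3.5967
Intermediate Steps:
Mul(-1, Add(Mul(4093457, Pow(Add(1104057, Mul(-1, -91575)), -1)), Mul(472717, Pow(2731416, -1)))) = Mul(-1, Add(Mul(4093457, Pow(Add(1104057, 91575), -1)), Mul(472717, Rational(1, 2731416)))) = Mul(-1, Add(Mul(4093457, Pow(1195632, -1)), Rational(472717, 2731416))) = Mul(-1, Add(Mul(4093457, Rational(1, 1195632)), Rational(472717, 2731416))) = Mul(-1, Add(Rational(4093457, 1195632), Rational(472717, 2731416))) = Mul(-1, Rational(489422063219, 136073682288)) = Rational(-489422063219, 136073682288)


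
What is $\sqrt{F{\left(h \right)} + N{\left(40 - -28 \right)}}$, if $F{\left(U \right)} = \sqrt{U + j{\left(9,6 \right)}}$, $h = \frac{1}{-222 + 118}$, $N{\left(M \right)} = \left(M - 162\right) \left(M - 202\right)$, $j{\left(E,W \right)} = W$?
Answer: $\frac{\sqrt{8514896 + 13 \sqrt{16198}}}{26} \approx 112.24$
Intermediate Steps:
$N{\left(M \right)} = \left(-202 + M\right) \left(-162 + M\right)$ ($N{\left(M \right)} = \left(-162 + M\right) \left(-202 + M\right) = \left(-202 + M\right) \left(-162 + M\right)$)
$h = - \frac{1}{104}$ ($h = \frac{1}{-104} = - \frac{1}{104} \approx -0.0096154$)
$F{\left(U \right)} = \sqrt{6 + U}$ ($F{\left(U \right)} = \sqrt{U + 6} = \sqrt{6 + U}$)
$\sqrt{F{\left(h \right)} + N{\left(40 - -28 \right)}} = \sqrt{\sqrt{6 - \frac{1}{104}} + \left(32724 + \left(40 - -28\right)^{2} - 364 \left(40 - -28\right)\right)} = \sqrt{\sqrt{\frac{623}{104}} + \left(32724 + \left(40 + 28\right)^{2} - 364 \left(40 + 28\right)\right)} = \sqrt{\frac{\sqrt{16198}}{52} + \left(32724 + 68^{2} - 24752\right)} = \sqrt{\frac{\sqrt{16198}}{52} + \left(32724 + 4624 - 24752\right)} = \sqrt{\frac{\sqrt{16198}}{52} + 12596} = \sqrt{12596 + \frac{\sqrt{16198}}{52}}$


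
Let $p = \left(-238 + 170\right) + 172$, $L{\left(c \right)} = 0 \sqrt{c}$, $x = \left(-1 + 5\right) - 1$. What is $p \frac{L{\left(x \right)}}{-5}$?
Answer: $0$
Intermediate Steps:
$x = 3$ ($x = 4 - 1 = 3$)
$L{\left(c \right)} = 0$
$p = 104$ ($p = -68 + 172 = 104$)
$p \frac{L{\left(x \right)}}{-5} = 104 \frac{0}{-5} = 104 \cdot 0 \left(- \frac{1}{5}\right) = 104 \cdot 0 = 0$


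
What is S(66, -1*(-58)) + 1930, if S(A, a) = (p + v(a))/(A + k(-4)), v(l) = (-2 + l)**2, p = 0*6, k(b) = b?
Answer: 61398/31 ≈ 1980.6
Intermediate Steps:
p = 0
S(A, a) = (-2 + a)**2/(-4 + A) (S(A, a) = (0 + (-2 + a)**2)/(A - 4) = (-2 + a)**2/(-4 + A))
S(66, -1*(-58)) + 1930 = (-2 - 1*(-58))**2/(-4 + 66) + 1930 = (-2 + 58)**2/62 + 1930 = (1/62)*56**2 + 1930 = (1/62)*3136 + 1930 = 1568/31 + 1930 = 61398/31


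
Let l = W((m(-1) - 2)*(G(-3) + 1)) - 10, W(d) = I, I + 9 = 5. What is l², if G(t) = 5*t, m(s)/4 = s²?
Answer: 196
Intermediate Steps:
m(s) = 4*s²
I = -4 (I = -9 + 5 = -4)
W(d) = -4
l = -14 (l = -4 - 10 = -14)
l² = (-14)² = 196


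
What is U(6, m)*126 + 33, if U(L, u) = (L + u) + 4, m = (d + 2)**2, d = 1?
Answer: 2427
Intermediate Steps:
m = 9 (m = (1 + 2)**2 = 3**2 = 9)
U(L, u) = 4 + L + u
U(6, m)*126 + 33 = (4 + 6 + 9)*126 + 33 = 19*126 + 33 = 2394 + 33 = 2427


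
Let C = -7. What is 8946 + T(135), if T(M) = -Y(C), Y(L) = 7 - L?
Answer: 8932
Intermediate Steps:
T(M) = -14 (T(M) = -(7 - 1*(-7)) = -(7 + 7) = -1*14 = -14)
8946 + T(135) = 8946 - 14 = 8932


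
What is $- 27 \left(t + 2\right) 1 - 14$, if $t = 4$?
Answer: $-176$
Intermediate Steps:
$- 27 \left(t + 2\right) 1 - 14 = - 27 \left(4 + 2\right) 1 - 14 = - 27 \cdot 6 \cdot 1 - 14 = \left(-27\right) 6 - 14 = -162 - 14 = -176$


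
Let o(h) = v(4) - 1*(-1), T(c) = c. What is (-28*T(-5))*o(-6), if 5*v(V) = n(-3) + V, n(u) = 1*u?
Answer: 168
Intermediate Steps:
n(u) = u
v(V) = -⅗ + V/5 (v(V) = (-3 + V)/5 = -⅗ + V/5)
o(h) = 6/5 (o(h) = (-⅗ + (⅕)*4) - 1*(-1) = (-⅗ + ⅘) + 1 = ⅕ + 1 = 6/5)
(-28*T(-5))*o(-6) = -28*(-5)*(6/5) = 140*(6/5) = 168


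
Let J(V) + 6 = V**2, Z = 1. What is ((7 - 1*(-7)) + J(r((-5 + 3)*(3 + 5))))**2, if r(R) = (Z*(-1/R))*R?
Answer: 81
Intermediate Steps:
r(R) = -1 (r(R) = (1*(-1/R))*R = (-1/R)*R = -1)
J(V) = -6 + V**2
((7 - 1*(-7)) + J(r((-5 + 3)*(3 + 5))))**2 = ((7 - 1*(-7)) + (-6 + (-1)**2))**2 = ((7 + 7) + (-6 + 1))**2 = (14 - 5)**2 = 9**2 = 81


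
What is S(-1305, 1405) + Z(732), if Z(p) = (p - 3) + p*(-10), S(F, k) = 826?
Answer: -5765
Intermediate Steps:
Z(p) = -3 - 9*p (Z(p) = (-3 + p) - 10*p = -3 - 9*p)
S(-1305, 1405) + Z(732) = 826 + (-3 - 9*732) = 826 + (-3 - 6588) = 826 - 6591 = -5765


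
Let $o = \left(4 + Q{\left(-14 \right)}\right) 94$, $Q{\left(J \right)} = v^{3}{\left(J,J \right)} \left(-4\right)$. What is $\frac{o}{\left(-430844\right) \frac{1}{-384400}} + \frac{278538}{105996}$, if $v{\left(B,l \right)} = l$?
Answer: $\frac{1752237807779753}{1902822526} \approx 9.2086 \cdot 10^{5}$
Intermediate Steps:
$Q{\left(J \right)} = - 4 J^{3}$ ($Q{\left(J \right)} = J^{3} \left(-4\right) = - 4 J^{3}$)
$o = 1032120$ ($o = \left(4 - 4 \left(-14\right)^{3}\right) 94 = \left(4 - -10976\right) 94 = \left(4 + 10976\right) 94 = 10980 \cdot 94 = 1032120$)
$\frac{o}{\left(-430844\right) \frac{1}{-384400}} + \frac{278538}{105996} = \frac{1032120}{\left(-430844\right) \frac{1}{-384400}} + \frac{278538}{105996} = \frac{1032120}{\left(-430844\right) \left(- \frac{1}{384400}\right)} + 278538 \cdot \frac{1}{105996} = \frac{1032120}{\frac{107711}{96100}} + \frac{46423}{17666} = 1032120 \cdot \frac{96100}{107711} + \frac{46423}{17666} = \frac{99186732000}{107711} + \frac{46423}{17666} = \frac{1752237807779753}{1902822526}$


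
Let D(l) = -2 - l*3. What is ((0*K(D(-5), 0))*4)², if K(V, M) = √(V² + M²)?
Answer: 0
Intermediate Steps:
D(l) = -2 - 3*l
K(V, M) = √(M² + V²)
((0*K(D(-5), 0))*4)² = ((0*√(0² + (-2 - 3*(-5))²))*4)² = ((0*√(0 + (-2 + 15)²))*4)² = ((0*√(0 + 13²))*4)² = ((0*√(0 + 169))*4)² = ((0*√169)*4)² = ((0*13)*4)² = (0*4)² = 0² = 0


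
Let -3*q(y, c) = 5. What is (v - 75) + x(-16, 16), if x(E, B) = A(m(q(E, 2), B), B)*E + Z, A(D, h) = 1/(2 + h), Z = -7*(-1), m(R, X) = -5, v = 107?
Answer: 343/9 ≈ 38.111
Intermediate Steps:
q(y, c) = -5/3 (q(y, c) = -⅓*5 = -5/3)
Z = 7
x(E, B) = 7 + E/(2 + B) (x(E, B) = E/(2 + B) + 7 = 7 + E/(2 + B))
(v - 75) + x(-16, 16) = (107 - 75) + (14 - 16 + 7*16)/(2 + 16) = 32 + (14 - 16 + 112)/18 = 32 + (1/18)*110 = 32 + 55/9 = 343/9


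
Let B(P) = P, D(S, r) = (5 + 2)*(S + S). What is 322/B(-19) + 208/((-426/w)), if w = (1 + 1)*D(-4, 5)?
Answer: 152726/4047 ≈ 37.738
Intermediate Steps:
D(S, r) = 14*S (D(S, r) = 7*(2*S) = 14*S)
w = -112 (w = (1 + 1)*(14*(-4)) = 2*(-56) = -112)
322/B(-19) + 208/((-426/w)) = 322/(-19) + 208/((-426/(-112))) = 322*(-1/19) + 208/((-426*(-1/112))) = -322/19 + 208/(213/56) = -322/19 + 208*(56/213) = -322/19 + 11648/213 = 152726/4047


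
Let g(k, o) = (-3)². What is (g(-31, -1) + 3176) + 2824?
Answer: 6009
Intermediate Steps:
g(k, o) = 9
(g(-31, -1) + 3176) + 2824 = (9 + 3176) + 2824 = 3185 + 2824 = 6009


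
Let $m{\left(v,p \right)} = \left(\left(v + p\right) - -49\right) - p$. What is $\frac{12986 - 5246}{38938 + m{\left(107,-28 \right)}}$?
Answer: $\frac{3870}{19547} \approx 0.19798$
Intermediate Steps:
$m{\left(v,p \right)} = 49 + v$ ($m{\left(v,p \right)} = \left(\left(p + v\right) + 49\right) - p = \left(49 + p + v\right) - p = 49 + v$)
$\frac{12986 - 5246}{38938 + m{\left(107,-28 \right)}} = \frac{12986 - 5246}{38938 + \left(49 + 107\right)} = \frac{7740}{38938 + 156} = \frac{7740}{39094} = 7740 \cdot \frac{1}{39094} = \frac{3870}{19547}$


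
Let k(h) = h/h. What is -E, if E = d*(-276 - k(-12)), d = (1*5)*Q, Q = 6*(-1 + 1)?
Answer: 0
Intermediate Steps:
Q = 0 (Q = 6*0 = 0)
k(h) = 1
d = 0 (d = (1*5)*0 = 5*0 = 0)
E = 0 (E = 0*(-276 - 1*1) = 0*(-276 - 1) = 0*(-277) = 0)
-E = -1*0 = 0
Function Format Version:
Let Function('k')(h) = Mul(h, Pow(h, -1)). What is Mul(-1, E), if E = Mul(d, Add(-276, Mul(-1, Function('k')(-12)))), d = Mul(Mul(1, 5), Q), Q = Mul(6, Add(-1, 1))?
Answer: 0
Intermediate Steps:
Q = 0 (Q = Mul(6, 0) = 0)
Function('k')(h) = 1
d = 0 (d = Mul(Mul(1, 5), 0) = Mul(5, 0) = 0)
E = 0 (E = Mul(0, Add(-276, Mul(-1, 1))) = Mul(0, Add(-276, -1)) = Mul(0, -277) = 0)
Mul(-1, E) = Mul(-1, 0) = 0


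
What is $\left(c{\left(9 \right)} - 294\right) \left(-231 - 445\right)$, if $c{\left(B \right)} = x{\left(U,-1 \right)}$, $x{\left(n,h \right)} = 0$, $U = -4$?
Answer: $198744$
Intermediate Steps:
$c{\left(B \right)} = 0$
$\left(c{\left(9 \right)} - 294\right) \left(-231 - 445\right) = \left(0 - 294\right) \left(-231 - 445\right) = \left(-294\right) \left(-676\right) = 198744$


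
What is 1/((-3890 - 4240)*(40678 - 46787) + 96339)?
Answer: 1/49762509 ≈ 2.0095e-8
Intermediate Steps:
1/((-3890 - 4240)*(40678 - 46787) + 96339) = 1/(-8130*(-6109) + 96339) = 1/(49666170 + 96339) = 1/49762509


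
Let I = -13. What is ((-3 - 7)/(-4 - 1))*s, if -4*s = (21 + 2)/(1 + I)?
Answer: 23/24 ≈ 0.95833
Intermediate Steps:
s = 23/48 (s = -(21 + 2)/(4*(1 - 13)) = -23/(4*(-12)) = -23*(-1)/(4*12) = -¼*(-23/12) = 23/48 ≈ 0.47917)
((-3 - 7)/(-4 - 1))*s = ((-3 - 7)/(-4 - 1))*(23/48) = -10/(-5)*(23/48) = -10*(-⅕)*(23/48) = 2*(23/48) = 23/24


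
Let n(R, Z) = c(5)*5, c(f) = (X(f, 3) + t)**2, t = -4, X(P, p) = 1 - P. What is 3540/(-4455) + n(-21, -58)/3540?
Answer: -12340/17523 ≈ -0.70422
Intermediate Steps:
c(f) = (-3 - f)**2 (c(f) = ((1 - f) - 4)**2 = (-3 - f)**2)
n(R, Z) = 320 (n(R, Z) = (3 + 5)**2*5 = 8**2*5 = 64*5 = 320)
3540/(-4455) + n(-21, -58)/3540 = 3540/(-4455) + 320/3540 = 3540*(-1/4455) + 320*(1/3540) = -236/297 + 16/177 = -12340/17523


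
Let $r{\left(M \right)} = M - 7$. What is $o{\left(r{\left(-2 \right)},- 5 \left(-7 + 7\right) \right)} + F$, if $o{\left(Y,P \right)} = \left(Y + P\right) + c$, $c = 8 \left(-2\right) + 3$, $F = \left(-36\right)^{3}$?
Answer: $-46678$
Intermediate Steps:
$F = -46656$
$r{\left(M \right)} = -7 + M$ ($r{\left(M \right)} = M - 7 = -7 + M$)
$c = -13$ ($c = -16 + 3 = -13$)
$o{\left(Y,P \right)} = -13 + P + Y$ ($o{\left(Y,P \right)} = \left(Y + P\right) - 13 = \left(P + Y\right) - 13 = -13 + P + Y$)
$o{\left(r{\left(-2 \right)},- 5 \left(-7 + 7\right) \right)} + F = \left(-13 - 5 \left(-7 + 7\right) - 9\right) - 46656 = \left(-13 - 0 - 9\right) - 46656 = \left(-13 + 0 - 9\right) - 46656 = -22 - 46656 = -46678$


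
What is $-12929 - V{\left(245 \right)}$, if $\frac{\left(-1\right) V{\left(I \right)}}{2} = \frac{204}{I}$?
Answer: $- \frac{3167197}{245} \approx -12927.0$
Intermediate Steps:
$V{\left(I \right)} = - \frac{408}{I}$ ($V{\left(I \right)} = - 2 \frac{204}{I} = - \frac{408}{I}$)
$-12929 - V{\left(245 \right)} = -12929 - - \frac{408}{245} = -12929 + \frac{408}{245} = - \frac{3167197}{245}$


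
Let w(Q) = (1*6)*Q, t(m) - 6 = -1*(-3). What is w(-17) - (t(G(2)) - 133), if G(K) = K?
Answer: 22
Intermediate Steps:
t(m) = 9 (t(m) = 6 - 1*(-3) = 6 + 3 = 9)
w(Q) = 6*Q
w(-17) - (t(G(2)) - 133) = 6*(-17) - (9 - 133) = -102 - 1*(-124) = -102 + 124 = 22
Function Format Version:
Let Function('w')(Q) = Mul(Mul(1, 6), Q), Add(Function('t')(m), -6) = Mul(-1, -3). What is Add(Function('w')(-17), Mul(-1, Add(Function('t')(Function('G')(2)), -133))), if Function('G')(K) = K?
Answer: 22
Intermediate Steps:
Function('t')(m) = 9 (Function('t')(m) = Add(6, Mul(-1, -3)) = Add(6, 3) = 9)
Function('w')(Q) = Mul(6, Q)
Add(Function('w')(-17), Mul(-1, Add(Function('t')(Function('G')(2)), -133))) = Add(Mul(6, -17), Mul(-1, Add(9, -133))) = Add(-102, Mul(-1, -124)) = Add(-102, 124) = 22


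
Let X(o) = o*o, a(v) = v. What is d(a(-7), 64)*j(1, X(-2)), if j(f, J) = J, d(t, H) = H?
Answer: 256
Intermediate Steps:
X(o) = o**2
d(a(-7), 64)*j(1, X(-2)) = 64*(-2)**2 = 64*4 = 256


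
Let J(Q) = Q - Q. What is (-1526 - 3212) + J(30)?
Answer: -4738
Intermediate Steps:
J(Q) = 0
(-1526 - 3212) + J(30) = (-1526 - 3212) + 0 = -4738 + 0 = -4738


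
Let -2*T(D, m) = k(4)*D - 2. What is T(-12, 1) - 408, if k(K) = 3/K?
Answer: -805/2 ≈ -402.50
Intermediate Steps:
T(D, m) = 1 - 3*D/8 (T(D, m) = -((3/4)*D - 2)/2 = -((3*(¼))*D - 2)/2 = -(3*D/4 - 2)/2 = -(-2 + 3*D/4)/2 = 1 - 3*D/8)
T(-12, 1) - 408 = (1 - 3/8*(-12)) - 408 = (1 + 9/2) - 408 = 11/2 - 408 = -805/2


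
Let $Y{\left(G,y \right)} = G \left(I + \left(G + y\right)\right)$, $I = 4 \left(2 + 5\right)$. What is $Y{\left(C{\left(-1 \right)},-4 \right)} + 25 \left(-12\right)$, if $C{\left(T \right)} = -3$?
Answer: $-363$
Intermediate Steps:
$I = 28$ ($I = 4 \cdot 7 = 28$)
$Y{\left(G,y \right)} = G \left(28 + G + y\right)$ ($Y{\left(G,y \right)} = G \left(28 + \left(G + y\right)\right) = G \left(28 + G + y\right)$)
$Y{\left(C{\left(-1 \right)},-4 \right)} + 25 \left(-12\right) = - 3 \left(28 - 3 - 4\right) + 25 \left(-12\right) = \left(-3\right) 21 - 300 = -63 - 300 = -363$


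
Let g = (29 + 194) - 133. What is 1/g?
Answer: 1/90 ≈ 0.011111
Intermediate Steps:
g = 90 (g = 223 - 133 = 90)
1/g = 1/90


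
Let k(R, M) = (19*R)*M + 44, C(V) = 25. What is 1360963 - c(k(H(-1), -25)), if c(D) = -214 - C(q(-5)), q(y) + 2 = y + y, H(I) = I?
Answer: 1361202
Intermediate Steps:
q(y) = -2 + 2*y (q(y) = -2 + (y + y) = -2 + 2*y)
k(R, M) = 44 + 19*M*R (k(R, M) = 19*M*R + 44 = 44 + 19*M*R)
c(D) = -239 (c(D) = -214 - 1*25 = -214 - 25 = -239)
1360963 - c(k(H(-1), -25)) = 1360963 - 1*(-239) = 1360963 + 239 = 1361202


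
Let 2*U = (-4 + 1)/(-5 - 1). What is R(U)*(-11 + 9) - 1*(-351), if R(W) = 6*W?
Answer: 348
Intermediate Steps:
U = ¼ (U = ((-4 + 1)/(-5 - 1))/2 = (-3/(-6))/2 = (-3*(-⅙))/2 = (½)*(½) = ¼ ≈ 0.25000)
R(U)*(-11 + 9) - 1*(-351) = (6*(¼))*(-11 + 9) - 1*(-351) = (3/2)*(-2) + 351 = -3 + 351 = 348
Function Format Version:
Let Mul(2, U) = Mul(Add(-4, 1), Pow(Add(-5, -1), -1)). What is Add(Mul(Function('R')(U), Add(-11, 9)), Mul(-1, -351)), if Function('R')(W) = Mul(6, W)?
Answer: 348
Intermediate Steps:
U = Rational(1, 4) (U = Mul(Rational(1, 2), Mul(Add(-4, 1), Pow(Add(-5, -1), -1))) = Mul(Rational(1, 2), Mul(-3, Pow(-6, -1))) = Mul(Rational(1, 2), Mul(-3, Rational(-1, 6))) = Mul(Rational(1, 2), Rational(1, 2)) = Rational(1, 4) ≈ 0.25000)
Add(Mul(Function('R')(U), Add(-11, 9)), Mul(-1, -351)) = Add(Mul(Mul(6, Rational(1, 4)), Add(-11, 9)), Mul(-1, -351)) = Add(Mul(Rational(3, 2), -2), 351) = Add(-3, 351) = 348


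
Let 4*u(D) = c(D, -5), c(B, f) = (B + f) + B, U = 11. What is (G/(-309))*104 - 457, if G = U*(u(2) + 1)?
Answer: -47357/103 ≈ -459.78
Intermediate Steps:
c(B, f) = f + 2*B
u(D) = -5/4 + D/2 (u(D) = (-5 + 2*D)/4 = -5/4 + D/2)
G = 33/4 (G = 11*((-5/4 + (½)*2) + 1) = 11*((-5/4 + 1) + 1) = 11*(-¼ + 1) = 11*(¾) = 33/4 ≈ 8.2500)
(G/(-309))*104 - 457 = ((33/4)/(-309))*104 - 457 = ((33/4)*(-1/309))*104 - 457 = -11/412*104 - 457 = -286/103 - 457 = -47357/103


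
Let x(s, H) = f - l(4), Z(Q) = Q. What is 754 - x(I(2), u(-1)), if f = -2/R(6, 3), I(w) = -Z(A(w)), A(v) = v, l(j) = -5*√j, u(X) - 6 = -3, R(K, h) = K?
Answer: 2233/3 ≈ 744.33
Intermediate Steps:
u(X) = 3 (u(X) = 6 - 3 = 3)
I(w) = -w
f = -⅓ (f = -2/6 = -2*⅙ = -⅓ ≈ -0.33333)
x(s, H) = 29/3 (x(s, H) = -⅓ - (-5)*√4 = -⅓ - (-5)*2 = -⅓ - 1*(-10) = -⅓ + 10 = 29/3)
754 - x(I(2), u(-1)) = 754 - 1*29/3 = 754 - 29/3 = 2233/3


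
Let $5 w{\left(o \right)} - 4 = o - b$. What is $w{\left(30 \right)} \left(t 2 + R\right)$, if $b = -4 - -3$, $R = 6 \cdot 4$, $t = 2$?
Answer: $196$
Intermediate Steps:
$R = 24$
$b = -1$ ($b = -4 + 3 = -1$)
$w{\left(o \right)} = 1 + \frac{o}{5}$ ($w{\left(o \right)} = \frac{4}{5} + \frac{o - -1}{5} = \frac{4}{5} + \frac{o + 1}{5} = \frac{4}{5} + \frac{1 + o}{5} = \frac{4}{5} + \left(\frac{1}{5} + \frac{o}{5}\right) = 1 + \frac{o}{5}$)
$w{\left(30 \right)} \left(t 2 + R\right) = \left(1 + \frac{1}{5} \cdot 30\right) \left(2 \cdot 2 + 24\right) = \left(1 + 6\right) \left(4 + 24\right) = 7 \cdot 28 = 196$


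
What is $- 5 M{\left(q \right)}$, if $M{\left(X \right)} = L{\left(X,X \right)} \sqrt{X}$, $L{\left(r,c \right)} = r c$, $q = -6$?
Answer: $- 180 i \sqrt{6} \approx - 440.91 i$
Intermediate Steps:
$L{\left(r,c \right)} = c r$
$M{\left(X \right)} = X^{\frac{5}{2}}$ ($M{\left(X \right)} = X X \sqrt{X} = X^{2} \sqrt{X} = X^{\frac{5}{2}}$)
$- 5 M{\left(q \right)} = - 5 \left(-6\right)^{\frac{5}{2}} = - 5 \cdot 36 i \sqrt{6} = - 180 i \sqrt{6}$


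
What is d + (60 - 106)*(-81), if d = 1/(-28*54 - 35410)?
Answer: 137571371/36922 ≈ 3726.0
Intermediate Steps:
d = -1/36922 (d = 1/(-1512 - 35410) = 1/(-36922) = -1/36922 ≈ -2.7084e-5)
d + (60 - 106)*(-81) = -1/36922 + (60 - 106)*(-81) = -1/36922 - 46*(-81) = -1/36922 + 3726 = 137571371/36922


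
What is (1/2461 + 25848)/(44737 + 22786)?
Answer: 63611929/166174103 ≈ 0.38280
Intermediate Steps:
(1/2461 + 25848)/(44737 + 22786) = (1/2461 + 25848)/67523 = (63611929/2461)*(1/67523) = 63611929/166174103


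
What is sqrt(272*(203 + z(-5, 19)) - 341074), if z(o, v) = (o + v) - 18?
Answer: I*sqrt(286946) ≈ 535.67*I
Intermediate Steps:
z(o, v) = -18 + o + v
sqrt(272*(203 + z(-5, 19)) - 341074) = sqrt(272*(203 + (-18 - 5 + 19)) - 341074) = sqrt(272*(203 - 4) - 341074) = sqrt(272*199 - 341074) = sqrt(54128 - 341074) = sqrt(-286946) = I*sqrt(286946)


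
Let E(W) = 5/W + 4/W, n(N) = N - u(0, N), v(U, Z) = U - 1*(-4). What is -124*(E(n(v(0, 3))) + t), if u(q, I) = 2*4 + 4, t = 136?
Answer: -33449/2 ≈ -16725.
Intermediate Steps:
v(U, Z) = 4 + U (v(U, Z) = U + 4 = 4 + U)
u(q, I) = 12 (u(q, I) = 8 + 4 = 12)
n(N) = -12 + N (n(N) = N - 1*12 = N - 12 = -12 + N)
E(W) = 9/W
-124*(E(n(v(0, 3))) + t) = -124*(9/(-12 + (4 + 0)) + 136) = -124*(9/(-12 + 4) + 136) = -124*(9/(-8) + 136) = -124*(9*(-1/8) + 136) = -124*(-9/8 + 136) = -124*1079/8 = -33449/2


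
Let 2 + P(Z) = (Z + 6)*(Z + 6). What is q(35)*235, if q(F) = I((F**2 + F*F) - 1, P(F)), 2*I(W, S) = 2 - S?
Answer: -394095/2 ≈ -1.9705e+5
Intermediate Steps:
P(Z) = -2 + (6 + Z)**2 (P(Z) = -2 + (Z + 6)*(Z + 6) = -2 + (6 + Z)*(6 + Z) = -2 + (6 + Z)**2)
I(W, S) = 1 - S/2 (I(W, S) = (2 - S)/2 = 1 - S/2)
q(F) = 2 - (6 + F)**2/2 (q(F) = 1 - (-2 + (6 + F)**2)/2 = 1 + (1 - (6 + F)**2/2) = 2 - (6 + F)**2/2)
q(35)*235 = (2 - (6 + 35)**2/2)*235 = (2 - 1/2*41**2)*235 = (2 - 1/2*1681)*235 = (2 - 1681/2)*235 = -1677/2*235 = -394095/2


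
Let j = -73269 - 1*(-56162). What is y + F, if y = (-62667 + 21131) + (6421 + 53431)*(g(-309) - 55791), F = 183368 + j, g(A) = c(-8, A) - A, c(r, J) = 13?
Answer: -3319805863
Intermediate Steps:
j = -17107 (j = -73269 + 56162 = -17107)
g(A) = 13 - A
F = 166261 (F = 183368 - 17107 = 166261)
y = -3319972124 (y = (-62667 + 21131) + (6421 + 53431)*((13 - 1*(-309)) - 55791) = -41536 + 59852*((13 + 309) - 55791) = -41536 + 59852*(322 - 55791) = -41536 + 59852*(-55469) = -41536 - 3319930588 = -3319972124)
y + F = -3319972124 + 166261 = -3319805863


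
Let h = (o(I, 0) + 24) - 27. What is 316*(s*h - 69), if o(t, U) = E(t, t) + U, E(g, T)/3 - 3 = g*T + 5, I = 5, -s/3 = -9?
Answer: 797268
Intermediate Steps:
s = 27 (s = -3*(-9) = 27)
E(g, T) = 24 + 3*T*g (E(g, T) = 9 + 3*(g*T + 5) = 9 + 3*(T*g + 5) = 9 + 3*(5 + T*g) = 9 + (15 + 3*T*g) = 24 + 3*T*g)
o(t, U) = 24 + U + 3*t**2 (o(t, U) = (24 + 3*t*t) + U = (24 + 3*t**2) + U = 24 + U + 3*t**2)
h = 96 (h = ((24 + 0 + 3*5**2) + 24) - 27 = ((24 + 0 + 3*25) + 24) - 27 = ((24 + 0 + 75) + 24) - 27 = (99 + 24) - 27 = 123 - 27 = 96)
316*(s*h - 69) = 316*(27*96 - 69) = 316*(2592 - 69) = 316*2523 = 797268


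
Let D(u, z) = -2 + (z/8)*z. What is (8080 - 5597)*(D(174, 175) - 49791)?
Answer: -913046277/8 ≈ -1.1413e+8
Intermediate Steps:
D(u, z) = -2 + z²/8 (D(u, z) = -2 + (z*(⅛))*z = -2 + (z/8)*z = -2 + z²/8)
(8080 - 5597)*(D(174, 175) - 49791) = (8080 - 5597)*((-2 + (⅛)*175²) - 49791) = 2483*((-2 + (⅛)*30625) - 49791) = 2483*((-2 + 30625/8) - 49791) = 2483*(30609/8 - 49791) = 2483*(-367719/8) = -913046277/8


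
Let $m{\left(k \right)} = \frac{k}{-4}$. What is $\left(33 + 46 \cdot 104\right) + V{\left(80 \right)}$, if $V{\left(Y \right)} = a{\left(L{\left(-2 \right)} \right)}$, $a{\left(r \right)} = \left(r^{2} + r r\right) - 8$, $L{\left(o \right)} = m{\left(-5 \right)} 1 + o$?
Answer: $\frac{38481}{8} \approx 4810.1$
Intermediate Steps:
$m{\left(k \right)} = - \frac{k}{4}$ ($m{\left(k \right)} = k \left(- \frac{1}{4}\right) = - \frac{k}{4}$)
$L{\left(o \right)} = \frac{5}{4} + o$ ($L{\left(o \right)} = \left(- \frac{1}{4}\right) \left(-5\right) 1 + o = \frac{5}{4} \cdot 1 + o = \frac{5}{4} + o$)
$a{\left(r \right)} = -8 + 2 r^{2}$ ($a{\left(r \right)} = \left(r^{2} + r^{2}\right) - 8 = 2 r^{2} - 8 = -8 + 2 r^{2}$)
$V{\left(Y \right)} = - \frac{55}{8}$ ($V{\left(Y \right)} = -8 + 2 \left(\frac{5}{4} - 2\right)^{2} = -8 + 2 \left(- \frac{3}{4}\right)^{2} = -8 + 2 \cdot \frac{9}{16} = -8 + \frac{9}{8} = - \frac{55}{8}$)
$\left(33 + 46 \cdot 104\right) + V{\left(80 \right)} = \left(33 + 46 \cdot 104\right) - \frac{55}{8} = \left(33 + 4784\right) - \frac{55}{8} = 4817 - \frac{55}{8} = \frac{38481}{8}$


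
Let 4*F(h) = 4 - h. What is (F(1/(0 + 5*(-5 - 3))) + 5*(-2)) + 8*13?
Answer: 15201/160 ≈ 95.006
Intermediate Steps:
F(h) = 1 - h/4 (F(h) = (4 - h)/4 = 1 - h/4)
(F(1/(0 + 5*(-5 - 3))) + 5*(-2)) + 8*13 = ((1 - 1/(4*(0 + 5*(-5 - 3)))) + 5*(-2)) + 8*13 = ((1 - 1/(4*(0 + 5*(-8)))) - 10) + 104 = ((1 - 1/(4*(0 - 40))) - 10) + 104 = ((1 - ¼/(-40)) - 10) + 104 = ((1 - ¼*(-1/40)) - 10) + 104 = ((1 + 1/160) - 10) + 104 = (161/160 - 10) + 104 = -1439/160 + 104 = 15201/160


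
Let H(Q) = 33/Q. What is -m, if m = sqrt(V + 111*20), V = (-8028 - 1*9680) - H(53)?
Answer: -7*I*sqrt(887909)/53 ≈ -124.45*I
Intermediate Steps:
V = -938557/53 (V = (-8028 - 1*9680) - 33/53 = (-8028 - 9680) - 33/53 = -17708 - 1*33/53 = -17708 - 33/53 = -938557/53 ≈ -17709.)
m = 7*I*sqrt(887909)/53 (m = sqrt(-938557/53 + 111*20) = sqrt(-938557/53 + 2220) = sqrt(-820897/53) = 7*I*sqrt(887909)/53 ≈ 124.45*I)
-m = -7*I*sqrt(887909)/53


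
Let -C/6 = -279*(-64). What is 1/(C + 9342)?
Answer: -1/97794 ≈ -1.0226e-5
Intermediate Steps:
C = -107136 (C = -(-1674)*(-64) = -6*17856 = -107136)
1/(C + 9342) = 1/(-107136 + 9342) = 1/(-97794) = -1/97794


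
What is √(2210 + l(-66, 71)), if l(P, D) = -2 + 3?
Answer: √2211 ≈ 47.021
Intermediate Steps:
l(P, D) = 1
√(2210 + l(-66, 71)) = √(2210 + 1) = √2211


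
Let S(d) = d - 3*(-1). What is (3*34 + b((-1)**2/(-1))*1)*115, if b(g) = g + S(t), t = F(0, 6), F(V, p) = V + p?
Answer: 12650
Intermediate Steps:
t = 6 (t = 0 + 6 = 6)
S(d) = 3 + d (S(d) = d + 3 = 3 + d)
b(g) = 9 + g (b(g) = g + (3 + 6) = g + 9 = 9 + g)
(3*34 + b((-1)**2/(-1))*1)*115 = (3*34 + (9 + (-1)**2/(-1))*1)*115 = (102 + (9 + 1*(-1))*1)*115 = (102 + (9 - 1)*1)*115 = (102 + 8*1)*115 = (102 + 8)*115 = 110*115 = 12650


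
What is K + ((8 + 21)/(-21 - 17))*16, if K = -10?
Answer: -422/19 ≈ -22.211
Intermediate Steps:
K + ((8 + 21)/(-21 - 17))*16 = -10 + ((8 + 21)/(-21 - 17))*16 = -10 + (29/(-38))*16 = -10 + (29*(-1/38))*16 = -10 - 29/38*16 = -10 - 232/19 = -422/19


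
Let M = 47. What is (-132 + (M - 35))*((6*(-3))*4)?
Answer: 8640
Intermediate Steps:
(-132 + (M - 35))*((6*(-3))*4) = (-132 + (47 - 35))*((6*(-3))*4) = (-132 + 12)*(-18*4) = -120*(-72) = 8640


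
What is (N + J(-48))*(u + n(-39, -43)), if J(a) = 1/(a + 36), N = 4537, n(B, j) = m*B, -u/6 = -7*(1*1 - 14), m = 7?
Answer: -14862939/4 ≈ -3.7157e+6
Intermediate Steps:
u = -546 (u = -(-42)*(1*1 - 14) = -(-42)*(1 - 14) = -(-42)*(-13) = -6*91 = -546)
n(B, j) = 7*B
J(a) = 1/(36 + a)
(N + J(-48))*(u + n(-39, -43)) = (4537 + 1/(36 - 48))*(-546 + 7*(-39)) = (4537 + 1/(-12))*(-546 - 273) = (4537 - 1/12)*(-819) = (54443/12)*(-819) = -14862939/4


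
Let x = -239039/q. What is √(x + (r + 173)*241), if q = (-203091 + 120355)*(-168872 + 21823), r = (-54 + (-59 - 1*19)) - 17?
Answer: √1092006973826492134427/434508788 ≈ 76.053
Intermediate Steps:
r = -149 (r = (-54 + (-59 - 19)) - 17 = (-54 - 78) - 17 = -132 - 17 = -149)
q = 12166246064 (q = -82736*(-147049) = 12166246064)
x = -239039/12166246064 ≈ -1.9648e-5
√(x + (r + 173)*241) = √(-239039/12166246064 + (-149 + 173)*241) = √(-239039/12166246064 + 24*241) = √(-239039/12166246064 + 5784) = √(70369566995137/12166246064) = √1092006973826492134427/434508788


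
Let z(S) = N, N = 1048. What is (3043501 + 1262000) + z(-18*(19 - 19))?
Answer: 4306549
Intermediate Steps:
z(S) = 1048
(3043501 + 1262000) + z(-18*(19 - 19)) = (3043501 + 1262000) + 1048 = 4305501 + 1048 = 4306549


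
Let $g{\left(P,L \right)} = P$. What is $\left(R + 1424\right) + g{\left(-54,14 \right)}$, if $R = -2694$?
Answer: $-1324$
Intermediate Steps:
$\left(R + 1424\right) + g{\left(-54,14 \right)} = \left(-2694 + 1424\right) - 54 = -1270 - 54 = -1324$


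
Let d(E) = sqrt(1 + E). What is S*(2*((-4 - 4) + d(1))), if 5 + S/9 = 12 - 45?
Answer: 5472 - 684*sqrt(2) ≈ 4504.7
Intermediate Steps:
S = -342 (S = -45 + 9*(12 - 45) = -45 + 9*(-33) = -45 - 297 = -342)
S*(2*((-4 - 4) + d(1))) = -684*((-4 - 4) + sqrt(1 + 1)) = -684*(-8 + sqrt(2)) = -342*(-16 + 2*sqrt(2)) = 5472 - 684*sqrt(2)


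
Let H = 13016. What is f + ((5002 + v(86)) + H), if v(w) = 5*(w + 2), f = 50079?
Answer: 68537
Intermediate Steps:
v(w) = 10 + 5*w (v(w) = 5*(2 + w) = 10 + 5*w)
f + ((5002 + v(86)) + H) = 50079 + ((5002 + (10 + 5*86)) + 13016) = 50079 + ((5002 + (10 + 430)) + 13016) = 50079 + ((5002 + 440) + 13016) = 50079 + (5442 + 13016) = 50079 + 18458 = 68537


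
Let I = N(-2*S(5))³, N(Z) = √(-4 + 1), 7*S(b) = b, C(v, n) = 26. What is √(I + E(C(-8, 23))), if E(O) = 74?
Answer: √(74 - 3*I*√3) ≈ 8.6076 - 0.30183*I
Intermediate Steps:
S(b) = b/7
N(Z) = I*√3 (N(Z) = √(-3) = I*√3)
I = -3*I*√3 (I = (I*√3)³ = -3*I*√3 ≈ -5.1962*I)
√(I + E(C(-8, 23))) = √(-3*I*√3 + 74) = √(74 - 3*I*√3)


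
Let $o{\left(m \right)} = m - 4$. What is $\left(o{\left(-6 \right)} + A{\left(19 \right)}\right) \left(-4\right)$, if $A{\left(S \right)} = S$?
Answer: $-36$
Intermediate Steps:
$o{\left(m \right)} = -4 + m$
$\left(o{\left(-6 \right)} + A{\left(19 \right)}\right) \left(-4\right) = \left(\left(-4 - 6\right) + 19\right) \left(-4\right) = \left(-10 + 19\right) \left(-4\right) = 9 \left(-4\right) = -36$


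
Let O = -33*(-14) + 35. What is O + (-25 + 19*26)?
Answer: 966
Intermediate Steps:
O = 497 (O = 462 + 35 = 497)
O + (-25 + 19*26) = 497 + (-25 + 19*26) = 497 + (-25 + 494) = 497 + 469 = 966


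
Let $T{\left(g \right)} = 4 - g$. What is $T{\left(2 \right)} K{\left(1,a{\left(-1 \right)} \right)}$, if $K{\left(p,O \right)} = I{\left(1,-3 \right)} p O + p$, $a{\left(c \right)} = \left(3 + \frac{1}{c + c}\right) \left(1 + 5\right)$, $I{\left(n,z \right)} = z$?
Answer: $-88$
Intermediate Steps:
$a{\left(c \right)} = 18 + \frac{3}{c}$ ($a{\left(c \right)} = \left(3 + \frac{1}{2 c}\right) 6 = 18 + \frac{3}{c}$)
$K{\left(p,O \right)} = p - 3 O p$ ($K{\left(p,O \right)} = - 3 p O + p = - 3 O p + p = p - 3 O p$)
$T{\left(2 \right)} K{\left(1,a{\left(-1 \right)} \right)} = \left(4 - 2\right) 1 \left(1 - 3 \left(18 + \frac{3}{-1}\right)\right) = \left(4 - 2\right) 1 \left(1 - 3 \left(18 + 3 \left(-1\right)\right)\right) = 2 \cdot 1 \left(1 - 3 \left(18 - 3\right)\right) = 2 \cdot 1 \left(1 - 45\right) = 2 \cdot 1 \left(-44\right) = 2 \left(-44\right) = -88$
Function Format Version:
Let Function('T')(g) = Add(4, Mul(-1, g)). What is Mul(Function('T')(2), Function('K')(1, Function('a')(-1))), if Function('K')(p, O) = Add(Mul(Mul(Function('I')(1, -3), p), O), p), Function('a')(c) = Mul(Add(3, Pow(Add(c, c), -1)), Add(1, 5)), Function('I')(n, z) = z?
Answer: -88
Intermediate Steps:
Function('a')(c) = Add(18, Mul(3, Pow(c, -1))) (Function('a')(c) = Mul(Add(3, Pow(Mul(2, c), -1)), 6) = Mul(Add(3, Mul(Rational(1, 2), Pow(c, -1))), 6) = Add(18, Mul(3, Pow(c, -1))))
Function('K')(p, O) = Add(p, Mul(-3, O, p)) (Function('K')(p, O) = Add(Mul(Mul(-3, p), O), p) = Add(Mul(-3, O, p), p) = Add(p, Mul(-3, O, p)))
Mul(Function('T')(2), Function('K')(1, Function('a')(-1))) = Mul(Add(4, Mul(-1, 2)), Mul(1, Add(1, Mul(-3, Add(18, Mul(3, Pow(-1, -1))))))) = Mul(Add(4, -2), Mul(1, Add(1, Mul(-3, Add(18, Mul(3, -1)))))) = Mul(2, Mul(1, Add(1, Mul(-3, Add(18, -3))))) = Mul(2, Mul(1, Add(1, Mul(-3, 15)))) = Mul(2, Mul(1, Add(1, -45))) = Mul(2, Mul(1, -44)) = Mul(2, -44) = -88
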